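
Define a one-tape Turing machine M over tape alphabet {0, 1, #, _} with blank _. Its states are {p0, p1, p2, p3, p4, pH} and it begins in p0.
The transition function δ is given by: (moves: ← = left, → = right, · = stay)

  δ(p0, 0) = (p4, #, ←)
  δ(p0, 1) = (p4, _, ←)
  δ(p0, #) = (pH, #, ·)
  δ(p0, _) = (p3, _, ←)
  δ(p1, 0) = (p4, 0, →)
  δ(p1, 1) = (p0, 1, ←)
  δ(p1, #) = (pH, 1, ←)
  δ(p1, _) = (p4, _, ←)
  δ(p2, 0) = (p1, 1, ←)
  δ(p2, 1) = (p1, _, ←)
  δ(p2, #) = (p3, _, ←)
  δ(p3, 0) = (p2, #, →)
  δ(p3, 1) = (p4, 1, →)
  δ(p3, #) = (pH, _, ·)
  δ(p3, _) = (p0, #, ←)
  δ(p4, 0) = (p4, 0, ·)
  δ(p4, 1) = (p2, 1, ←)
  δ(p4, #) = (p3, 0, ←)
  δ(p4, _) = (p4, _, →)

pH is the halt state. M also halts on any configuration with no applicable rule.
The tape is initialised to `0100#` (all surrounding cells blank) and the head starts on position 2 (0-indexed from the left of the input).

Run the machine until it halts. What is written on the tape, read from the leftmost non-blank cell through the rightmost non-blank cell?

state=p0 head=2 tape=__01[0]0#   (p0,0)→(p4,#,←)
state=p4 head=1 tape=__0[1]#0#   (p4,1)→(p2,1,←)
state=p2 head=0 tape=__[0]1#0#   (p2,0)→(p1,1,←)
state=p1 head=-1 tape=_[_]11#0#   (p1,_)→(p4,_,←)
state=p4 head=-2 tape=[_]_11#0#   (p4,_)→(p4,_,→)
state=p4 head=-1 tape=_[_]11#0#   (p4,_)→(p4,_,→)
state=p4 head=0 tape=__[1]1#0#   (p4,1)→(p2,1,←)
state=p2 head=-1 tape=_[_]11#0#
The non-blank tape span at halt is 11#0#.

11#0#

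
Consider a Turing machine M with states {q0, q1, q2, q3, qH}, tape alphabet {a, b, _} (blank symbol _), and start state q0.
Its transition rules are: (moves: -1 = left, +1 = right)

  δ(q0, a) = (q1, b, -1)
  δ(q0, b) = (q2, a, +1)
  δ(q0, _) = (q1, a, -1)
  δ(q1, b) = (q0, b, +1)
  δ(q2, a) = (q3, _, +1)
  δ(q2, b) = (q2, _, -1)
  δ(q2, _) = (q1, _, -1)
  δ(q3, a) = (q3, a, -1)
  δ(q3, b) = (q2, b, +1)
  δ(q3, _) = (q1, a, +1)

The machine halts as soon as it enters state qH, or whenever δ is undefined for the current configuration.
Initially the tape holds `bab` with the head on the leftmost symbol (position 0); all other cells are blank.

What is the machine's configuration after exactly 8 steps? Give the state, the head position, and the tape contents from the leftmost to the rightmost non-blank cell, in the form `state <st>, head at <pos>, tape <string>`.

state q1, head at 2, tape a_bb

q0 | [b]ab_   read b → write a, move +1, go to q2
q2 | a[a]b_   read a → write _, move +1, go to q3
q3 | a_[b]_   read b → write b, move +1, go to q2
q2 | a_b[_]   read _ → write _, move -1, go to q1
q1 | a_[b]_   read b → write b, move +1, go to q0
q0 | a_b[_]   read _ → write a, move -1, go to q1
q1 | a_[b]a   read b → write b, move +1, go to q0
q0 | a_b[a]   read a → write b, move -1, go to q1
q1 | a_[b]b
After 8 steps: state q1, head at 2, tape a_bb.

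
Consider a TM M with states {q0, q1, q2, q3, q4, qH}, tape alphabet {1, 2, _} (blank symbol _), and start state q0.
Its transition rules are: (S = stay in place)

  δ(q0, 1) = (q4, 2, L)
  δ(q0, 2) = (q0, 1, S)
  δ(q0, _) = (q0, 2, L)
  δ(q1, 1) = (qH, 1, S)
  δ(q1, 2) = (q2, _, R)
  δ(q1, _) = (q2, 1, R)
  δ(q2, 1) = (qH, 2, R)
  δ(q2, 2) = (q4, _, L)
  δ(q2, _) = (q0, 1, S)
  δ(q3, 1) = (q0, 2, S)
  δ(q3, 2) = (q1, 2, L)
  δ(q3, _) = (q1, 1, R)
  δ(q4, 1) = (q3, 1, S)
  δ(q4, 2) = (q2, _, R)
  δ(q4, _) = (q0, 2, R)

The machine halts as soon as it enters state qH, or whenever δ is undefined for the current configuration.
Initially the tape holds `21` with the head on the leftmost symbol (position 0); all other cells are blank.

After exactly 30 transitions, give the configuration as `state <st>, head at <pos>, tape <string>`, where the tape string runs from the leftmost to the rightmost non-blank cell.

state q0, head at -3, tape 222221

q0 | ____[2]1   read 2 → write 1, move S, go to q0
q0 | ____[1]1   read 1 → write 2, move L, go to q4
q4 | ___[_]21   read _ → write 2, move R, go to q0
q0 | ___2[2]1   read 2 → write 1, move S, go to q0
q0 | ___2[1]1   read 1 → write 2, move L, go to q4
q4 | ___[2]21   read 2 → write _, move R, go to q2
q2 | ____[2]1   read 2 → write _, move L, go to q4
q4 | ___[_]_1   read _ → write 2, move R, go to q0
q0 | ___2[_]1   read _ → write 2, move L, go to q0
q0 | ___[2]21   read 2 → write 1, move S, go to q0
q0 | ___[1]21   read 1 → write 2, move L, go to q4
q4 | __[_]221   read _ → write 2, move R, go to q0
q0 | __2[2]21   read 2 → write 1, move S, go to q0
q0 | __2[1]21   read 1 → write 2, move L, go to q4
q4 | __[2]221   read 2 → write _, move R, go to q2
q2 | ___[2]21   read 2 → write _, move L, go to q4
q4 | __[_]_21   read _ → write 2, move R, go to q0
q0 | __2[_]21   read _ → write 2, move L, go to q0
q0 | __[2]221   read 2 → write 1, move S, go to q0
q0 | __[1]221   read 1 → write 2, move L, go to q4
q4 | _[_]2221   read _ → write 2, move R, go to q0
q0 | _2[2]221   read 2 → write 1, move S, go to q0
q0 | _2[1]221   read 1 → write 2, move L, go to q4
q4 | _[2]2221   read 2 → write _, move R, go to q2
q2 | __[2]221   read 2 → write _, move L, go to q4
q4 | _[_]_221   read _ → write 2, move R, go to q0
q0 | _2[_]221   read _ → write 2, move L, go to q0
q0 | _[2]2221   read 2 → write 1, move S, go to q0
q0 | _[1]2221   read 1 → write 2, move L, go to q4
q4 | [_]22221   read _ → write 2, move R, go to q0
q0 | 2[2]2221
After 30 steps: state q0, head at -3, tape 222221.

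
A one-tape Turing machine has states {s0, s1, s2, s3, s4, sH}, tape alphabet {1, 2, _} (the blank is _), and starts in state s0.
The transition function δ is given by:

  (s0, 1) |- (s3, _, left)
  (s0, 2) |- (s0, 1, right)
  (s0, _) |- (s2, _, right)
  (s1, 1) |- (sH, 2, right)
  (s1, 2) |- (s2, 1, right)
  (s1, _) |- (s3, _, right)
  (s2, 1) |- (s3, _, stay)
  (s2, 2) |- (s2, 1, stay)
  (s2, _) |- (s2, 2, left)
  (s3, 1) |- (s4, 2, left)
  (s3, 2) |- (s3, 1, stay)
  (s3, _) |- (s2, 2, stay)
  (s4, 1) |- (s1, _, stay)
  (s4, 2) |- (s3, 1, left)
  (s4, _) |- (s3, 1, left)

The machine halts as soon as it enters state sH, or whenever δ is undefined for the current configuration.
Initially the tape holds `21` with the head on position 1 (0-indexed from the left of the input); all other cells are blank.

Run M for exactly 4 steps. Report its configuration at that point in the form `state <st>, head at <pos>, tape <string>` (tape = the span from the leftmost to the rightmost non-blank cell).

state s3, head at -2, tape 12

s0 | __2[1]   read 1 → write _, move left, go to s3
s3 | __[2]_   read 2 → write 1, move stay, go to s3
s3 | __[1]_   read 1 → write 2, move left, go to s4
s4 | _[_]2_   read _ → write 1, move left, go to s3
s3 | [_]12_
After 4 steps: state s3, head at -2, tape 12.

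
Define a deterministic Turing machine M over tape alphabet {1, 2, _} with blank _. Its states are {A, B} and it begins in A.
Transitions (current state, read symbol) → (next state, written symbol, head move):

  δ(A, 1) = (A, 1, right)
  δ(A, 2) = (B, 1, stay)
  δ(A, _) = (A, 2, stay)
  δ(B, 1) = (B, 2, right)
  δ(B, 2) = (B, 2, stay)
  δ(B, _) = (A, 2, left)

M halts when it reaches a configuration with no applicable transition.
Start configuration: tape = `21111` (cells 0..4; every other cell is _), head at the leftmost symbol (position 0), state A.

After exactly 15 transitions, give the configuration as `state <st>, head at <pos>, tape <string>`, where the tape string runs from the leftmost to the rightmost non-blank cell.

state B, head at 5, tape 222222

state=A head=0 tape=[2]1111_   (A,2)→(B,1,stay)
state=B head=0 tape=[1]1111_   (B,1)→(B,2,right)
state=B head=1 tape=2[1]111_   (B,1)→(B,2,right)
state=B head=2 tape=22[1]11_   (B,1)→(B,2,right)
state=B head=3 tape=222[1]1_   (B,1)→(B,2,right)
state=B head=4 tape=2222[1]_   (B,1)→(B,2,right)
state=B head=5 tape=22222[_]   (B,_)→(A,2,left)
state=A head=4 tape=2222[2]2   (A,2)→(B,1,stay)
state=B head=4 tape=2222[1]2   (B,1)→(B,2,right)
state=B head=5 tape=22222[2]   (B,2)→(B,2,stay)
state=B head=5 tape=22222[2]   (B,2)→(B,2,stay)
state=B head=5 tape=22222[2]   (B,2)→(B,2,stay)
state=B head=5 tape=22222[2]   (B,2)→(B,2,stay)
state=B head=5 tape=22222[2]   (B,2)→(B,2,stay)
state=B head=5 tape=22222[2]   (B,2)→(B,2,stay)
state=B head=5 tape=22222[2]
After 15 steps: state B, head at 5, tape 222222.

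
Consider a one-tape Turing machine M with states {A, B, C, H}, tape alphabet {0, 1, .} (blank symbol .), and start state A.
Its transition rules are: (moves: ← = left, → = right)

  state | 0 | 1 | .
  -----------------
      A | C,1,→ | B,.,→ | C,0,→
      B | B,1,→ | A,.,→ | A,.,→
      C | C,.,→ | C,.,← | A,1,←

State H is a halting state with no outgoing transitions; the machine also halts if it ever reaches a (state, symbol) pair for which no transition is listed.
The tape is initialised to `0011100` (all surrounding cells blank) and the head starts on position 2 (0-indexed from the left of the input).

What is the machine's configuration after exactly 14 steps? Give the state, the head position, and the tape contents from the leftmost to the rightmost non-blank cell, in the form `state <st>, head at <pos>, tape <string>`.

state=A head=2 tape=00[1]1100...   (A,1)→(B,.,→)
state=B head=3 tape=00.[1]100...   (B,1)→(A,.,→)
state=A head=4 tape=00..[1]00...   (A,1)→(B,.,→)
state=B head=5 tape=00...[0]0...   (B,0)→(B,1,→)
state=B head=6 tape=00...1[0]...   (B,0)→(B,1,→)
state=B head=7 tape=00...11[.]..   (B,.)→(A,.,→)
state=A head=8 tape=00...11.[.].   (A,.)→(C,0,→)
state=C head=9 tape=00...11.0[.]   (C,.)→(A,1,←)
state=A head=8 tape=00...11.[0]1   (A,0)→(C,1,→)
state=C head=9 tape=00...11.1[1]   (C,1)→(C,.,←)
state=C head=8 tape=00...11.[1].   (C,1)→(C,.,←)
state=C head=7 tape=00...11[.]..   (C,.)→(A,1,←)
state=A head=6 tape=00...1[1]1..   (A,1)→(B,.,→)
state=B head=7 tape=00...1.[1]..   (B,1)→(A,.,→)
state=A head=8 tape=00...1..[.].
After 14 steps: state A, head at 8, tape 00...1.

state A, head at 8, tape 00...1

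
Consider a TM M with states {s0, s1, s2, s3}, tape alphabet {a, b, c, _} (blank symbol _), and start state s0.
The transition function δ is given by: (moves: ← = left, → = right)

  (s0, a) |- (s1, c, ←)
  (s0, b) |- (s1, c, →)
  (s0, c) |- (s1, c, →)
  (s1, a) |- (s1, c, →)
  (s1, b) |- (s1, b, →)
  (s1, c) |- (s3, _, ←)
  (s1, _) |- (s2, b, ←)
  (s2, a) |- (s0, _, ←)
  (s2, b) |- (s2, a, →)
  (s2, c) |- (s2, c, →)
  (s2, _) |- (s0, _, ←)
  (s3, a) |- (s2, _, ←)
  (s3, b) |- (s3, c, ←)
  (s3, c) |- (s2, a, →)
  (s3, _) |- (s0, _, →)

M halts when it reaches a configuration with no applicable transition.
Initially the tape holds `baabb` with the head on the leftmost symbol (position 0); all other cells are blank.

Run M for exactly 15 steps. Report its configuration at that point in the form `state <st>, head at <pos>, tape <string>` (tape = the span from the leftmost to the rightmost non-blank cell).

state s1, head at 3, tape cccbc

s0 | [b]aabb__   read b → write c, move →, go to s1
s1 | c[a]abb__   read a → write c, move →, go to s1
s1 | cc[a]bb__   read a → write c, move →, go to s1
s1 | ccc[b]b__   read b → write b, move →, go to s1
s1 | cccb[b]__   read b → write b, move →, go to s1
s1 | cccbb[_]_   read _ → write b, move ←, go to s2
s2 | cccb[b]b_   read b → write a, move →, go to s2
s2 | cccba[b]_   read b → write a, move →, go to s2
s2 | cccbaa[_]   read _ → write _, move ←, go to s0
s0 | cccba[a]_   read a → write c, move ←, go to s1
s1 | cccb[a]c_   read a → write c, move →, go to s1
s1 | cccbc[c]_   read c → write _, move ←, go to s3
s3 | cccb[c]__   read c → write a, move →, go to s2
s2 | cccba[_]_   read _ → write _, move ←, go to s0
s0 | cccb[a]__   read a → write c, move ←, go to s1
s1 | ccc[b]c__
After 15 steps: state s1, head at 3, tape cccbc.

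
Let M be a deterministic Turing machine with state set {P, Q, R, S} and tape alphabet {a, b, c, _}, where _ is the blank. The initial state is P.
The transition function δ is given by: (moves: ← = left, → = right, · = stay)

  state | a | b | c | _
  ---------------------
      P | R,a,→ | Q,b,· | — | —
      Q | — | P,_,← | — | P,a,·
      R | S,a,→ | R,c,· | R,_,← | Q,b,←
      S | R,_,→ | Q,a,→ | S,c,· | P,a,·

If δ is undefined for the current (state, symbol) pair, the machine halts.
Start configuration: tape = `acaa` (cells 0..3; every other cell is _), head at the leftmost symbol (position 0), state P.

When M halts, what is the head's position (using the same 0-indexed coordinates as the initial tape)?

P | [a]caa__   read a → write a, move →, go to R
R | a[c]aa__   read c → write _, move ←, go to R
R | [a]_aa__   read a → write a, move →, go to S
S | a[_]aa__   read _ → write a, move ·, go to P
P | a[a]aa__   read a → write a, move →, go to R
R | aa[a]a__   read a → write a, move →, go to S
S | aaa[a]__   read a → write _, move →, go to R
R | aaa_[_]_   read _ → write b, move ←, go to Q
Q | aaa[_]b_   read _ → write a, move ·, go to P
P | aaa[a]b_   read a → write a, move →, go to R
R | aaaa[b]_   read b → write c, move ·, go to R
R | aaaa[c]_   read c → write _, move ←, go to R
R | aaa[a]__   read a → write a, move →, go to S
S | aaaa[_]_   read _ → write a, move ·, go to P
P | aaaa[a]_   read a → write a, move →, go to R
R | aaaaa[_]   read _ → write b, move ←, go to Q
Q | aaaa[a]b
At halt the head is at cell 4.

4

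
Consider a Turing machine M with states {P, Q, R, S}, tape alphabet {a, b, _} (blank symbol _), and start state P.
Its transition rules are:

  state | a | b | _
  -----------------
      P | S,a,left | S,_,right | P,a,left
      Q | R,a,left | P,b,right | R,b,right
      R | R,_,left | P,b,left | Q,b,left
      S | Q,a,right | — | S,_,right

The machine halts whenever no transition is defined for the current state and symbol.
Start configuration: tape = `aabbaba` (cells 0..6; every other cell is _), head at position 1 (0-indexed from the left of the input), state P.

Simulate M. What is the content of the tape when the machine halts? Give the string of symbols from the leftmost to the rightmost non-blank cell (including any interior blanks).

b_abbaba

state=P head=1 tape=__a[a]bbaba   (P,a)→(S,a,left)
state=S head=0 tape=__[a]abbaba   (S,a)→(Q,a,right)
state=Q head=1 tape=__a[a]bbaba   (Q,a)→(R,a,left)
state=R head=0 tape=__[a]abbaba   (R,a)→(R,_,left)
state=R head=-1 tape=_[_]_abbaba   (R,_)→(Q,b,left)
state=Q head=-2 tape=[_]b_abbaba   (Q,_)→(R,b,right)
state=R head=-1 tape=b[b]_abbaba   (R,b)→(P,b,left)
state=P head=-2 tape=[b]b_abbaba   (P,b)→(S,_,right)
state=S head=-1 tape=_[b]_abbaba
The non-blank tape span at halt is b_abbaba.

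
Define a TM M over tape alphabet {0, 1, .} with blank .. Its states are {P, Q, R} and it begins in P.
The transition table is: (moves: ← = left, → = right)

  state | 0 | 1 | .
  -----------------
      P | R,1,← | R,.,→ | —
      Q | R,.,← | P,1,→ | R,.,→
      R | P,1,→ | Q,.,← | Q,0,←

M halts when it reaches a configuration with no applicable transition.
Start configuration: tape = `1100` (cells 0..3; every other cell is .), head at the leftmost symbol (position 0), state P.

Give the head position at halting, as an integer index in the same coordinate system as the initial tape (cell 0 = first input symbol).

P | [1]100.   read 1 → write ., move →, go to R
R | .[1]00.   read 1 → write ., move ←, go to Q
Q | [.].00.   read . → write ., move →, go to R
R | .[.]00.   read . → write 0, move ←, go to Q
Q | [.]000.   read . → write ., move →, go to R
R | .[0]00.   read 0 → write 1, move →, go to P
P | .1[0]0.   read 0 → write 1, move ←, go to R
R | .[1]10.   read 1 → write ., move ←, go to Q
Q | [.].10.   read . → write ., move →, go to R
R | .[.]10.   read . → write 0, move ←, go to Q
Q | [.]010.   read . → write ., move →, go to R
R | .[0]10.   read 0 → write 1, move →, go to P
P | .1[1]0.   read 1 → write ., move →, go to R
R | .1.[0].   read 0 → write 1, move →, go to P
P | .1.1[.]
At halt the head is at cell 4.

4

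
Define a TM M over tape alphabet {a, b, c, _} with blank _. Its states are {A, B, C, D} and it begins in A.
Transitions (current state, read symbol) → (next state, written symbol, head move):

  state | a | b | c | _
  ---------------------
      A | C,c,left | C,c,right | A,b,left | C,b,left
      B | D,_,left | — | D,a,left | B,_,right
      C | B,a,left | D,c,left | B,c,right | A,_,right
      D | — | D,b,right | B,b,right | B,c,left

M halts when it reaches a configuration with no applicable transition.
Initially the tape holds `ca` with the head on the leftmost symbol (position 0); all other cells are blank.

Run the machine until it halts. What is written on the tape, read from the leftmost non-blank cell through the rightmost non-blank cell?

state=A head=0 tape=__[c]a   (A,c)→(A,b,left)
state=A head=-1 tape=_[_]ba   (A,_)→(C,b,left)
state=C head=-2 tape=[_]bba   (C,_)→(A,_,right)
state=A head=-1 tape=_[b]ba   (A,b)→(C,c,right)
state=C head=0 tape=_c[b]a   (C,b)→(D,c,left)
state=D head=-1 tape=_[c]ca   (D,c)→(B,b,right)
state=B head=0 tape=_b[c]a   (B,c)→(D,a,left)
state=D head=-1 tape=_[b]aa   (D,b)→(D,b,right)
state=D head=0 tape=_b[a]a
The non-blank tape span at halt is baa.

baa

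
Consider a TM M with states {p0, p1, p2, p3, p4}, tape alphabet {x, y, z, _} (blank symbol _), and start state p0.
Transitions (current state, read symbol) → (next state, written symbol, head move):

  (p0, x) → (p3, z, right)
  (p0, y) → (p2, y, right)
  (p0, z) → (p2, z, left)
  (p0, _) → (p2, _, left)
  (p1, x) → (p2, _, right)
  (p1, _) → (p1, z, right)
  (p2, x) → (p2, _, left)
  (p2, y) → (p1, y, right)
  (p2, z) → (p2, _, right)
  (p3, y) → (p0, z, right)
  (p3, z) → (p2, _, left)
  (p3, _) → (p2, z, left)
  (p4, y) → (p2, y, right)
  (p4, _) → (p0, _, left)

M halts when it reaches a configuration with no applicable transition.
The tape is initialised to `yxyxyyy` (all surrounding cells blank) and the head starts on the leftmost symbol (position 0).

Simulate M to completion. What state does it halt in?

p1

p0 | [y]xyxyyy   read y → write y, move right, go to p2
p2 | y[x]yxyyy   read x → write _, move left, go to p2
p2 | [y]_yxyyy   read y → write y, move right, go to p1
p1 | y[_]yxyyy   read _ → write z, move right, go to p1
p1 | yz[y]xyyy
No transition is defined for (p1, y); M halts in state p1.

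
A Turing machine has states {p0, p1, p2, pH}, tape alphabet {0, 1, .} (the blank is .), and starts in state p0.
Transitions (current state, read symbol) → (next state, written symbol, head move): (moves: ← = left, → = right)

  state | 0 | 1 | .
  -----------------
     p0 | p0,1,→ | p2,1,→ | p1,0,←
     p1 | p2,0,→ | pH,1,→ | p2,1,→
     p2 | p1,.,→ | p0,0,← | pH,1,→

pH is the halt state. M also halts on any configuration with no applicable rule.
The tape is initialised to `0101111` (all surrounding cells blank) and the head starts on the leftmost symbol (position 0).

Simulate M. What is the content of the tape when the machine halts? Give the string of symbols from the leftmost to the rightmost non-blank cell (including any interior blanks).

11.1111

p0 | [0]101111   read 0 → write 1, move →, go to p0
p0 | 1[1]01111   read 1 → write 1, move →, go to p2
p2 | 11[0]1111   read 0 → write ., move →, go to p1
p1 | 11.[1]111   read 1 → write 1, move →, go to pH
pH | 11.1[1]11
The non-blank tape span at halt is 11.1111.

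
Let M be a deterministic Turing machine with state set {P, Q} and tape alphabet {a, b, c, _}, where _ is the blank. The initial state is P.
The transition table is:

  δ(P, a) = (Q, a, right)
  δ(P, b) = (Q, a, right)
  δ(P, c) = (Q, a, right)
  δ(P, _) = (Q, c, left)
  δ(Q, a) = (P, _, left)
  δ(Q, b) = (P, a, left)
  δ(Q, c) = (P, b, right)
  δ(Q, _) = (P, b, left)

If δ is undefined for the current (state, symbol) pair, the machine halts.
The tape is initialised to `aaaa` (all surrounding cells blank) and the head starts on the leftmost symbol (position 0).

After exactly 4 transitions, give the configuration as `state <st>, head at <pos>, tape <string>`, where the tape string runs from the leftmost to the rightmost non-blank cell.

P | [a]aaa   read a → write a, move right, go to Q
Q | a[a]aa   read a → write _, move left, go to P
P | [a]_aa   read a → write a, move right, go to Q
Q | a[_]aa   read _ → write b, move left, go to P
P | [a]baa
After 4 steps: state P, head at 0, tape abaa.

state P, head at 0, tape abaa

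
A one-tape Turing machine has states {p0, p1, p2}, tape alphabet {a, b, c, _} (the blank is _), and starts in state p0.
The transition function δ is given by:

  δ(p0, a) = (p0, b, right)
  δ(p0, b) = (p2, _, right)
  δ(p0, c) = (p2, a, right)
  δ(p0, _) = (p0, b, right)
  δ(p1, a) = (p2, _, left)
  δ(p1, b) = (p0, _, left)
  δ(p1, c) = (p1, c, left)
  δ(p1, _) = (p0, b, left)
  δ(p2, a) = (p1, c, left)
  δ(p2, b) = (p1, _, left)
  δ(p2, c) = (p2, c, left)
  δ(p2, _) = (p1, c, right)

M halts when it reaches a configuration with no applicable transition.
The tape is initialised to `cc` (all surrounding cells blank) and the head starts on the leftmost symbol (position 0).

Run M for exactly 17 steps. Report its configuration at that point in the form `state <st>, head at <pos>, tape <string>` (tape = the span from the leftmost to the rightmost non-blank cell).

state p0, head at -3, tape b_ccc

p0 | ___[c]c   read c → write a, move right, go to p2
p2 | ___a[c]   read c → write c, move left, go to p2
p2 | ___[a]c   read a → write c, move left, go to p1
p1 | __[_]cc   read _ → write b, move left, go to p0
p0 | _[_]bcc   read _ → write b, move right, go to p0
p0 | _b[b]cc   read b → write _, move right, go to p2
p2 | _b_[c]c   read c → write c, move left, go to p2
p2 | _b[_]cc   read _ → write c, move right, go to p1
p1 | _bc[c]c   read c → write c, move left, go to p1
p1 | _b[c]cc   read c → write c, move left, go to p1
p1 | _[b]ccc   read b → write _, move left, go to p0
p0 | [_]_ccc   read _ → write b, move right, go to p0
p0 | b[_]ccc   read _ → write b, move right, go to p0
p0 | bb[c]cc   read c → write a, move right, go to p2
p2 | bba[c]c   read c → write c, move left, go to p2
p2 | bb[a]cc   read a → write c, move left, go to p1
p1 | b[b]ccc   read b → write _, move left, go to p0
p0 | [b]_ccc
After 17 steps: state p0, head at -3, tape b_ccc.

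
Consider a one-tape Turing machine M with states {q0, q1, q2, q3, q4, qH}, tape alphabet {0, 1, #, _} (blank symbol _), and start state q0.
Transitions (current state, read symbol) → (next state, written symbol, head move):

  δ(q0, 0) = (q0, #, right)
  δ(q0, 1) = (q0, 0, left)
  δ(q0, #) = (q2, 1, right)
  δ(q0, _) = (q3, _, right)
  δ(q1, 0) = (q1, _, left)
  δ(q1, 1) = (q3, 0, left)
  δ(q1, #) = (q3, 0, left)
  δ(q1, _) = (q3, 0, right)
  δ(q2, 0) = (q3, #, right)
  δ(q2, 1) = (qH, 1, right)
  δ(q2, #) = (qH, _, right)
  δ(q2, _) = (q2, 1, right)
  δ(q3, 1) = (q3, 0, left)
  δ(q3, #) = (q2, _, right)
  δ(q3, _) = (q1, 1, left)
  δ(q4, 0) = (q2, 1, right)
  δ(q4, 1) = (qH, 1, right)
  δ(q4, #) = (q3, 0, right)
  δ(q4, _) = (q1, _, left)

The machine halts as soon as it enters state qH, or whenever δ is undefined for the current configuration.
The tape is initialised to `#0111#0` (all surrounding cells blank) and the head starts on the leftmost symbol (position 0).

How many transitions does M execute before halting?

20

q0 | [#]0111#0_   read # → write 1, move right, go to q2
q2 | 1[0]111#0_   read 0 → write #, move right, go to q3
q3 | 1#[1]11#0_   read 1 → write 0, move left, go to q3
q3 | 1[#]011#0_   read # → write _, move right, go to q2
q2 | 1_[0]11#0_   read 0 → write #, move right, go to q3
q3 | 1_#[1]1#0_   read 1 → write 0, move left, go to q3
q3 | 1_[#]01#0_   read # → write _, move right, go to q2
q2 | 1__[0]1#0_   read 0 → write #, move right, go to q3
q3 | 1__#[1]#0_   read 1 → write 0, move left, go to q3
q3 | 1__[#]0#0_   read # → write _, move right, go to q2
q2 | 1___[0]#0_   read 0 → write #, move right, go to q3
q3 | 1___#[#]0_   read # → write _, move right, go to q2
q2 | 1___#_[0]_   read 0 → write #, move right, go to q3
q3 | 1___#_#[_]   read _ → write 1, move left, go to q1
q1 | 1___#_[#]1   read # → write 0, move left, go to q3
q3 | 1___#[_]01   read _ → write 1, move left, go to q1
q1 | 1___[#]101   read # → write 0, move left, go to q3
q3 | 1__[_]0101   read _ → write 1, move left, go to q1
q1 | 1_[_]10101   read _ → write 0, move right, go to q3
q3 | 1_0[1]0101   read 1 → write 0, move left, go to q3
q3 | 1_[0]00101
M halts after 20 transitions.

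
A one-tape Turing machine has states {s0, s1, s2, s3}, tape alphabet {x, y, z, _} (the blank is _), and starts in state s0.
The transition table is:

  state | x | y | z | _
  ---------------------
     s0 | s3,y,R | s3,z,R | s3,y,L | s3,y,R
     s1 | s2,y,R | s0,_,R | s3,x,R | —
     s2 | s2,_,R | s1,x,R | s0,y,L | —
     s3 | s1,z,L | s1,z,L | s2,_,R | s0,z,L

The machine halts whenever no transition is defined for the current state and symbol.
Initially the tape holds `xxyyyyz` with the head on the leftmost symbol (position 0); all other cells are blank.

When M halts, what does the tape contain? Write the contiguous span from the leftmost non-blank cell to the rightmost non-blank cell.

state=s0 head=0 tape=_[x]xyyyyz__   (s0,x)→(s3,y,R)
state=s3 head=1 tape=_y[x]yyyyz__   (s3,x)→(s1,z,L)
state=s1 head=0 tape=_[y]zyyyyz__   (s1,y)→(s0,_,R)
state=s0 head=1 tape=__[z]yyyyz__   (s0,z)→(s3,y,L)
state=s3 head=0 tape=_[_]yyyyyz__   (s3,_)→(s0,z,L)
state=s0 head=-1 tape=[_]zyyyyyz__   (s0,_)→(s3,y,R)
state=s3 head=0 tape=y[z]yyyyyz__   (s3,z)→(s2,_,R)
state=s2 head=1 tape=y_[y]yyyyz__   (s2,y)→(s1,x,R)
state=s1 head=2 tape=y_x[y]yyyz__   (s1,y)→(s0,_,R)
state=s0 head=3 tape=y_x_[y]yyz__   (s0,y)→(s3,z,R)
state=s3 head=4 tape=y_x_z[y]yz__   (s3,y)→(s1,z,L)
state=s1 head=3 tape=y_x_[z]zyz__   (s1,z)→(s3,x,R)
state=s3 head=4 tape=y_x_x[z]yz__   (s3,z)→(s2,_,R)
state=s2 head=5 tape=y_x_x_[y]z__   (s2,y)→(s1,x,R)
state=s1 head=6 tape=y_x_x_x[z]__   (s1,z)→(s3,x,R)
state=s3 head=7 tape=y_x_x_xx[_]_   (s3,_)→(s0,z,L)
state=s0 head=6 tape=y_x_x_x[x]z_   (s0,x)→(s3,y,R)
state=s3 head=7 tape=y_x_x_xy[z]_   (s3,z)→(s2,_,R)
state=s2 head=8 tape=y_x_x_xy_[_]
The non-blank tape span at halt is y_x_x_xy.

y_x_x_xy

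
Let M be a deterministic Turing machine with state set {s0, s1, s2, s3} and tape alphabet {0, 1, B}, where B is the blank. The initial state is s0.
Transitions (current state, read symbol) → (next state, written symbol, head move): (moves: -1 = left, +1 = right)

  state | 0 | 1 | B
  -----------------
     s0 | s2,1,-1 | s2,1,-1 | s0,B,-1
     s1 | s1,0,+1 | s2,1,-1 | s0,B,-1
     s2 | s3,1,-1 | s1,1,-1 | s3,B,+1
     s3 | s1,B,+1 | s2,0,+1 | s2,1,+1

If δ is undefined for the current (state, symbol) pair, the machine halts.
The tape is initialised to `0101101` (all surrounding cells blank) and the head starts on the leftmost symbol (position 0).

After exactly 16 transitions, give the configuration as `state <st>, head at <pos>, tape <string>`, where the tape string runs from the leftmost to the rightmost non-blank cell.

state s3, head at -2, tape 11101101

s0 | BB[0]101101   read 0 → write 1, move -1, go to s2
s2 | B[B]1101101   read B → write B, move +1, go to s3
s3 | BB[1]101101   read 1 → write 0, move +1, go to s2
s2 | BB0[1]01101   read 1 → write 1, move -1, go to s1
s1 | BB[0]101101   read 0 → write 0, move +1, go to s1
s1 | BB0[1]01101   read 1 → write 1, move -1, go to s2
s2 | BB[0]101101   read 0 → write 1, move -1, go to s3
s3 | B[B]1101101   read B → write 1, move +1, go to s2
s2 | B1[1]101101   read 1 → write 1, move -1, go to s1
s1 | B[1]1101101   read 1 → write 1, move -1, go to s2
s2 | [B]11101101   read B → write B, move +1, go to s3
s3 | B[1]1101101   read 1 → write 0, move +1, go to s2
s2 | B0[1]101101   read 1 → write 1, move -1, go to s1
s1 | B[0]1101101   read 0 → write 0, move +1, go to s1
s1 | B0[1]101101   read 1 → write 1, move -1, go to s2
s2 | B[0]1101101   read 0 → write 1, move -1, go to s3
s3 | [B]11101101
After 16 steps: state s3, head at -2, tape 11101101.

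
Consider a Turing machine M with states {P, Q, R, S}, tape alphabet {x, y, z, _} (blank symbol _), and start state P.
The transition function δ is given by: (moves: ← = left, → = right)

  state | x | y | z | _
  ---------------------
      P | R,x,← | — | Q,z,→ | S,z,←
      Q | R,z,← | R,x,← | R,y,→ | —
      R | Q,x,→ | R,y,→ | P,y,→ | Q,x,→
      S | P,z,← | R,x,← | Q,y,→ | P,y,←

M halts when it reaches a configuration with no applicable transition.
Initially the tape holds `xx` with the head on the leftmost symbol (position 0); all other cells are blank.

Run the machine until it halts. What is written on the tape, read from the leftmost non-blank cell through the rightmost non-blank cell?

state=P head=0 tape=_[x]x_   (P,x)→(R,x,←)
state=R head=-1 tape=[_]xx_   (R,_)→(Q,x,→)
state=Q head=0 tape=x[x]x_   (Q,x)→(R,z,←)
state=R head=-1 tape=[x]zx_   (R,x)→(Q,x,→)
state=Q head=0 tape=x[z]x_   (Q,z)→(R,y,→)
state=R head=1 tape=xy[x]_   (R,x)→(Q,x,→)
state=Q head=2 tape=xyx[_]
The non-blank tape span at halt is xyx.

xyx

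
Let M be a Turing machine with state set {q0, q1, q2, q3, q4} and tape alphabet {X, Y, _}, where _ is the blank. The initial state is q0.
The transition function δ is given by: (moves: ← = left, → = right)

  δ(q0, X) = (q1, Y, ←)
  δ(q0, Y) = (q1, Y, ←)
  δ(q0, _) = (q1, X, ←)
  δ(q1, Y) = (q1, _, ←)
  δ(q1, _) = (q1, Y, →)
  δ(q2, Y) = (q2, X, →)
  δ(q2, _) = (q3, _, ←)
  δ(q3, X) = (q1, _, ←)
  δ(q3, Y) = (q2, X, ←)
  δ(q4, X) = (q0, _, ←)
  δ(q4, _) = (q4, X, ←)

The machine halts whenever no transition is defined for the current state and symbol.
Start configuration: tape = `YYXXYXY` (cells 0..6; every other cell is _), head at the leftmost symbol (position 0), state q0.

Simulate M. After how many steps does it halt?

q0 | ___[Y]YXXYXY   read Y → write Y, move ←, go to q1
q1 | __[_]YYXXYXY   read _ → write Y, move →, go to q1
q1 | __Y[Y]YXXYXY   read Y → write _, move ←, go to q1
q1 | __[Y]_YXXYXY   read Y → write _, move ←, go to q1
q1 | _[_]__YXXYXY   read _ → write Y, move →, go to q1
q1 | _Y[_]_YXXYXY   read _ → write Y, move →, go to q1
q1 | _YY[_]YXXYXY   read _ → write Y, move →, go to q1
q1 | _YYY[Y]XXYXY   read Y → write _, move ←, go to q1
q1 | _YY[Y]_XXYXY   read Y → write _, move ←, go to q1
q1 | _Y[Y]__XXYXY   read Y → write _, move ←, go to q1
q1 | _[Y]___XXYXY   read Y → write _, move ←, go to q1
q1 | [_]____XXYXY   read _ → write Y, move →, go to q1
q1 | Y[_]___XXYXY   read _ → write Y, move →, go to q1
q1 | YY[_]__XXYXY   read _ → write Y, move →, go to q1
q1 | YYY[_]_XXYXY   read _ → write Y, move →, go to q1
q1 | YYYY[_]XXYXY   read _ → write Y, move →, go to q1
q1 | YYYYY[X]XYXY
M halts after 16 transitions.

16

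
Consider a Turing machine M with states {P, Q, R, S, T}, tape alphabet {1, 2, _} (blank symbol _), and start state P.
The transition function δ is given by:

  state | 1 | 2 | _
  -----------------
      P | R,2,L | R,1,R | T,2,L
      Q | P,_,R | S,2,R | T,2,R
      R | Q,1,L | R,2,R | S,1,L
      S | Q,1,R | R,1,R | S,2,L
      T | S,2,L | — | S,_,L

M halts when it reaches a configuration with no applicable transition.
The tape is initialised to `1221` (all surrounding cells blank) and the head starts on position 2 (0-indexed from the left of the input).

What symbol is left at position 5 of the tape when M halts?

P | 12[2]1___   read 2 → write 1, move R, go to R
R | 121[1]___   read 1 → write 1, move L, go to Q
Q | 12[1]1___   read 1 → write _, move R, go to P
P | 12_[1]___   read 1 → write 2, move L, go to R
R | 12[_]2___   read _ → write 1, move L, go to S
S | 1[2]12___   read 2 → write 1, move R, go to R
R | 11[1]2___   read 1 → write 1, move L, go to Q
Q | 1[1]12___   read 1 → write _, move R, go to P
P | 1_[1]2___   read 1 → write 2, move L, go to R
R | 1[_]22___   read _ → write 1, move L, go to S
S | [1]122___   read 1 → write 1, move R, go to Q
Q | 1[1]22___   read 1 → write _, move R, go to P
P | 1_[2]2___   read 2 → write 1, move R, go to R
R | 1_1[2]___   read 2 → write 2, move R, go to R
R | 1_12[_]__   read _ → write 1, move L, go to S
S | 1_1[2]1__   read 2 → write 1, move R, go to R
R | 1_11[1]__   read 1 → write 1, move L, go to Q
Q | 1_1[1]1__   read 1 → write _, move R, go to P
P | 1_1_[1]__   read 1 → write 2, move L, go to R
R | 1_1[_]2__   read _ → write 1, move L, go to S
S | 1_[1]12__   read 1 → write 1, move R, go to Q
Q | 1_1[1]2__   read 1 → write _, move R, go to P
P | 1_1_[2]__   read 2 → write 1, move R, go to R
R | 1_1_1[_]_   read _ → write 1, move L, go to S
S | 1_1_[1]1_   read 1 → write 1, move R, go to Q
Q | 1_1_1[1]_   read 1 → write _, move R, go to P
P | 1_1_1_[_]   read _ → write 2, move L, go to T
T | 1_1_1[_]2   read _ → write _, move L, go to S
S | 1_1_[1]_2   read 1 → write 1, move R, go to Q
Q | 1_1_1[_]2   read _ → write 2, move R, go to T
T | 1_1_12[2]
Cell 5 holds 2 when M halts.

2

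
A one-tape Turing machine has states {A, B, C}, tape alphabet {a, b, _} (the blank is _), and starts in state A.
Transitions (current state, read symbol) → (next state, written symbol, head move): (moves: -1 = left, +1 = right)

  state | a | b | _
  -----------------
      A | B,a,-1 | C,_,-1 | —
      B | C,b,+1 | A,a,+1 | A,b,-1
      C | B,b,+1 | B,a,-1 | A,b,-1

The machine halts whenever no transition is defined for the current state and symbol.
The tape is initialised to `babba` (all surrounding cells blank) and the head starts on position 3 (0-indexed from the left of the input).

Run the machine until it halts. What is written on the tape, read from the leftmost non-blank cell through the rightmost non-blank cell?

state=A head=3 tape=__bab[b]a   (A,b)→(C,_,-1)
state=C head=2 tape=__ba[b]_a   (C,b)→(B,a,-1)
state=B head=1 tape=__b[a]a_a   (B,a)→(C,b,+1)
state=C head=2 tape=__bb[a]_a   (C,a)→(B,b,+1)
state=B head=3 tape=__bbb[_]a   (B,_)→(A,b,-1)
state=A head=2 tape=__bb[b]ba   (A,b)→(C,_,-1)
state=C head=1 tape=__b[b]_ba   (C,b)→(B,a,-1)
state=B head=0 tape=__[b]a_ba   (B,b)→(A,a,+1)
state=A head=1 tape=__a[a]_ba   (A,a)→(B,a,-1)
state=B head=0 tape=__[a]a_ba   (B,a)→(C,b,+1)
state=C head=1 tape=__b[a]_ba   (C,a)→(B,b,+1)
state=B head=2 tape=__bb[_]ba   (B,_)→(A,b,-1)
state=A head=1 tape=__b[b]bba   (A,b)→(C,_,-1)
state=C head=0 tape=__[b]_bba   (C,b)→(B,a,-1)
state=B head=-1 tape=_[_]a_bba   (B,_)→(A,b,-1)
state=A head=-2 tape=[_]ba_bba
The non-blank tape span at halt is ba_bba.

ba_bba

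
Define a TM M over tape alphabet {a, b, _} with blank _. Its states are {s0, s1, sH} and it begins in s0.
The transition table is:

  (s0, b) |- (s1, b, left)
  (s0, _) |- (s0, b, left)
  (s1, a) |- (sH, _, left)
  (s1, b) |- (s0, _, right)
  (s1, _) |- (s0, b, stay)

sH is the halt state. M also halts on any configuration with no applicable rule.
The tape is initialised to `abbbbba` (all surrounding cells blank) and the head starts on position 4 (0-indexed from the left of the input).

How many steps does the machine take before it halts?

14

state=s0 head=4 tape=_abbb[b]ba   (s0,b)→(s1,b,left)
state=s1 head=3 tape=_abb[b]bba   (s1,b)→(s0,_,right)
state=s0 head=4 tape=_abb_[b]ba   (s0,b)→(s1,b,left)
state=s1 head=3 tape=_abb[_]bba   (s1,_)→(s0,b,stay)
state=s0 head=3 tape=_abb[b]bba   (s0,b)→(s1,b,left)
state=s1 head=2 tape=_ab[b]bbba   (s1,b)→(s0,_,right)
state=s0 head=3 tape=_ab_[b]bba   (s0,b)→(s1,b,left)
state=s1 head=2 tape=_ab[_]bbba   (s1,_)→(s0,b,stay)
state=s0 head=2 tape=_ab[b]bbba   (s0,b)→(s1,b,left)
state=s1 head=1 tape=_a[b]bbbba   (s1,b)→(s0,_,right)
state=s0 head=2 tape=_a_[b]bbba   (s0,b)→(s1,b,left)
state=s1 head=1 tape=_a[_]bbbba   (s1,_)→(s0,b,stay)
state=s0 head=1 tape=_a[b]bbbba   (s0,b)→(s1,b,left)
state=s1 head=0 tape=_[a]bbbbba   (s1,a)→(sH,_,left)
state=sH head=-1 tape=[_]_bbbbba
M halts after 14 transitions.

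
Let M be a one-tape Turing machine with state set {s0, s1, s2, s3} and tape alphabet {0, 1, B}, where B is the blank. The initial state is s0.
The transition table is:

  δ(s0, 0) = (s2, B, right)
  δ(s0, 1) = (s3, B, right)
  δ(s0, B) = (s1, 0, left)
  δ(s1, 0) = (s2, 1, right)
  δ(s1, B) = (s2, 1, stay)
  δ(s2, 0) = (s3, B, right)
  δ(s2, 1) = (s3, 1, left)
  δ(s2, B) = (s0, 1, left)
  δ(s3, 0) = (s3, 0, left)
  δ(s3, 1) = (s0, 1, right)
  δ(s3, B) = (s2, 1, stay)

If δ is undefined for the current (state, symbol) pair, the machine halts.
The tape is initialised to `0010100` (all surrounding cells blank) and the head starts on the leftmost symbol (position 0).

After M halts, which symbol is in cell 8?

1

s0 | [0]010100BBB   read 0 → write B, move right, go to s2
s2 | B[0]10100BBB   read 0 → write B, move right, go to s3
s3 | BB[1]0100BBB   read 1 → write 1, move right, go to s0
s0 | BB1[0]100BBB   read 0 → write B, move right, go to s2
s2 | BB1B[1]00BBB   read 1 → write 1, move left, go to s3
s3 | BB1[B]100BBB   read B → write 1, move stay, go to s2
s2 | BB1[1]100BBB   read 1 → write 1, move left, go to s3
s3 | BB[1]1100BBB   read 1 → write 1, move right, go to s0
s0 | BB1[1]100BBB   read 1 → write B, move right, go to s3
s3 | BB1B[1]00BBB   read 1 → write 1, move right, go to s0
s0 | BB1B1[0]0BBB   read 0 → write B, move right, go to s2
s2 | BB1B1B[0]BBB   read 0 → write B, move right, go to s3
s3 | BB1B1BB[B]BB   read B → write 1, move stay, go to s2
s2 | BB1B1BB[1]BB   read 1 → write 1, move left, go to s3
s3 | BB1B1B[B]1BB   read B → write 1, move stay, go to s2
s2 | BB1B1B[1]1BB   read 1 → write 1, move left, go to s3
s3 | BB1B1[B]11BB   read B → write 1, move stay, go to s2
s2 | BB1B1[1]11BB   read 1 → write 1, move left, go to s3
s3 | BB1B[1]111BB   read 1 → write 1, move right, go to s0
s0 | BB1B1[1]11BB   read 1 → write B, move right, go to s3
s3 | BB1B1B[1]1BB   read 1 → write 1, move right, go to s0
s0 | BB1B1B1[1]BB   read 1 → write B, move right, go to s3
s3 | BB1B1B1B[B]B   read B → write 1, move stay, go to s2
s2 | BB1B1B1B[1]B   read 1 → write 1, move left, go to s3
s3 | BB1B1B1[B]1B   read B → write 1, move stay, go to s2
s2 | BB1B1B1[1]1B   read 1 → write 1, move left, go to s3
s3 | BB1B1B[1]11B   read 1 → write 1, move right, go to s0
s0 | BB1B1B1[1]1B   read 1 → write B, move right, go to s3
s3 | BB1B1B1B[1]B   read 1 → write 1, move right, go to s0
s0 | BB1B1B1B1[B]   read B → write 0, move left, go to s1
s1 | BB1B1B1B[1]0
Cell 8 holds 1 when M halts.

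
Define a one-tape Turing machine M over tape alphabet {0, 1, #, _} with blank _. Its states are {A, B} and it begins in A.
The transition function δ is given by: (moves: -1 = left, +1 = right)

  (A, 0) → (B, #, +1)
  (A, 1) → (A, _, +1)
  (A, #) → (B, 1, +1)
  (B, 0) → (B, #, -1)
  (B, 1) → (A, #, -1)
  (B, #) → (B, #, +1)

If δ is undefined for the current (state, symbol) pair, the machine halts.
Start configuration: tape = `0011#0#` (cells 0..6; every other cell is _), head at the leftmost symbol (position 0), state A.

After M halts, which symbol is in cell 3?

state=A head=0 tape=[0]011#0#_   (A,0)→(B,#,+1)
state=B head=1 tape=#[0]11#0#_   (B,0)→(B,#,-1)
state=B head=0 tape=[#]#11#0#_   (B,#)→(B,#,+1)
state=B head=1 tape=#[#]11#0#_   (B,#)→(B,#,+1)
state=B head=2 tape=##[1]1#0#_   (B,1)→(A,#,-1)
state=A head=1 tape=#[#]#1#0#_   (A,#)→(B,1,+1)
state=B head=2 tape=#1[#]1#0#_   (B,#)→(B,#,+1)
state=B head=3 tape=#1#[1]#0#_   (B,1)→(A,#,-1)
state=A head=2 tape=#1[#]##0#_   (A,#)→(B,1,+1)
state=B head=3 tape=#11[#]#0#_   (B,#)→(B,#,+1)
state=B head=4 tape=#11#[#]0#_   (B,#)→(B,#,+1)
state=B head=5 tape=#11##[0]#_   (B,0)→(B,#,-1)
state=B head=4 tape=#11#[#]##_   (B,#)→(B,#,+1)
state=B head=5 tape=#11##[#]#_   (B,#)→(B,#,+1)
state=B head=6 tape=#11###[#]_   (B,#)→(B,#,+1)
state=B head=7 tape=#11####[_]
Cell 3 holds # when M halts.

#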